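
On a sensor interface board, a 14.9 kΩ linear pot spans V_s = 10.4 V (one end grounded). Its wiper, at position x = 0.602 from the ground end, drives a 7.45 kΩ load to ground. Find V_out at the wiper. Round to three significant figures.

Lower segment x·R_p = 8.970 kΩ; upper segment (1−x)·R_p = 5.930 kΩ.
Lower segment in parallel with the load: 8.970 ‖ 7.45 = 4.070 kΩ.
V_out = 10.4 × 4.070/(5.930 + 4.070) = 4.233 V.
(Unloaded: V_out = x·V_s = 6.26 V.)

V_out ≈ 4.23 V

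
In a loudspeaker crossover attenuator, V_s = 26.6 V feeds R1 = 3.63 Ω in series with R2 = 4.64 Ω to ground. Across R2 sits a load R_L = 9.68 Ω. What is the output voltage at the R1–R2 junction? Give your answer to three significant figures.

V_out ≈ 12.3 V

First combine the lower leg with the load: R2 ‖ R_L = 3.137 Ω.
Voltage divider with the loaded lower leg: V_out = 26.6 × 3.137/(3.63 + 3.137) = 26.6 × 0.4635 = 12.33 V.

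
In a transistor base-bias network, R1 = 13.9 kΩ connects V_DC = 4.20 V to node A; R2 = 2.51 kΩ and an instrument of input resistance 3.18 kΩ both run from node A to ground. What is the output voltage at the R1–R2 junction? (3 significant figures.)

R2 ‖ R_L = (2.51 × 3.18)/(2.51 + 3.18) = 1.403 kΩ.
Now apply the divider: V_out = 4.20 × 0.09167 = 0.3850 V.
(Unloaded it would be 0.642 V; the load pulls it down.)

V_out ≈ 0.385 V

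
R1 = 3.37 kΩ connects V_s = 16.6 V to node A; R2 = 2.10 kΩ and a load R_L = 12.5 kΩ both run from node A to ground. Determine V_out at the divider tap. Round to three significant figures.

V_out ≈ 5.78 V

First combine the lower leg with the load: R2 ‖ R_L = 1.798 kΩ.
Voltage divider with the loaded lower leg: V_out = 16.6 × 1.798/(3.37 + 1.798) = 16.6 × 0.3479 = 5.775 V.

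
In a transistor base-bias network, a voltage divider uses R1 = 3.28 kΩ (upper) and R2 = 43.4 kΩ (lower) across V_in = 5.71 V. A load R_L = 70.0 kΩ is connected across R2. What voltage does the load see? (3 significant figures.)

First combine the lower leg with the load: R2 ‖ R_L = 26.79 kΩ.
Voltage divider with the loaded lower leg: V_out = 5.71 × 26.79/(3.28 + 26.79) = 5.71 × 0.8909 = 5.087 V.

V_out ≈ 5.09 V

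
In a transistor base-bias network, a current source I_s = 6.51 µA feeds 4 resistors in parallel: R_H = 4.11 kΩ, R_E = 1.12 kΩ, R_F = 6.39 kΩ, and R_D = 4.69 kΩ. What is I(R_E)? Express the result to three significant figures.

I ≈ 3.86 µA

Total conductance ΣG = 1/4.11 + 1/1.12 + 1/6.39 + 1/4.69 = 1.506 (units of 1/kΩ).
Current divider: I(R_E) = I_s · G_k/ΣG = 6.51 × (0.8929/1.506) = 6.51 × 0.5929 = 3.860 µA.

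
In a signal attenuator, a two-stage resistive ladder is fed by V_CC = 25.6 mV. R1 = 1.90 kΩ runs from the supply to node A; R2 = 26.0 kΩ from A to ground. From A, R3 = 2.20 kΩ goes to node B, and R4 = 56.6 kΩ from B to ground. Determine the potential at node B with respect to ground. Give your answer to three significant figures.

The second stage (R3 + R4 = 58.80 kΩ) loads node A in parallel with R2.
Effective lower resistance at A: R2 ‖ 58.80 = 18.03 kΩ.
First divider: V_A = V_CC · 18.03/(1.90 + 18.03) = 23.16 mV.
V_B = V_A × 0.9626 = 22.29 mV.

V_B ≈ 22.3 mV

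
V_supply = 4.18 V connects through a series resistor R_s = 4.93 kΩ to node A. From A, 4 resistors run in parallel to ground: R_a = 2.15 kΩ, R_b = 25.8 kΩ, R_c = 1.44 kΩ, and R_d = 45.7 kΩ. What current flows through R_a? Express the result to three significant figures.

Combine the parallel branches: R_p = (1/2.15 + 1/25.8 + 1/1.44 + 1/45.7)⁻¹ = 0.8195 kΩ.
V_A by voltage divider: V_A = 4.18 × 0.8195/(4.93 + 0.8195) = 0.5958 V.
I(R_a) = V_A / R_a = 0.5958/2.15 = 0.2771 mA.

I ≈ 0.277 mA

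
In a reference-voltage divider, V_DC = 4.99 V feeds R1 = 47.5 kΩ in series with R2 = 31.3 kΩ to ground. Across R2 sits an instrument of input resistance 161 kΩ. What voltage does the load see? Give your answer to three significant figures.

R2 ‖ R_L = (31.3 × 161)/(31.3 + 161) = 26.21 kΩ.
Then V_out = V_DC · R2'/(R1 + R2') = 4.99 × 26.21/73.71 = 1.774 V.

V_out ≈ 1.77 V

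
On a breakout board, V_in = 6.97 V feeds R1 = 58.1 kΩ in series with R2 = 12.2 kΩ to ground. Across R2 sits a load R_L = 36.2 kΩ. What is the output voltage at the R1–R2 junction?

First combine the lower leg with the load: R2 ‖ R_L = 9.125 kΩ.
Then V_out = V_in · R2'/(R1 + R2') = 6.97 × 9.125/67.22 = 0.9461 V.

V_out ≈ 0.946 V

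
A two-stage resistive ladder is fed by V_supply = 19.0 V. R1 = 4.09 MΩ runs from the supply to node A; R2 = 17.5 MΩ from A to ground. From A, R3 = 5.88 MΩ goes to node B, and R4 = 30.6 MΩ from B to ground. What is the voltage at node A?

V_A ≈ 14.1 V

The second stage (R3 + R4 = 36.48 MΩ) loads node A in parallel with R2.
Effective lower resistance at A: R2 ‖ 36.48 = 11.83 MΩ.
First divider: V_A = V_supply · 11.83/(4.09 + 11.83) = 14.12 V.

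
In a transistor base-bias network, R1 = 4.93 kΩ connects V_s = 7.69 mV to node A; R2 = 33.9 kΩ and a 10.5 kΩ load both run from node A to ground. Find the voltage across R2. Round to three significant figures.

V_out ≈ 4.76 mV

The load sits in parallel with R2, giving an effective lower resistance R2' = R2·R_L/(R2+R_L) = 8.017 kΩ.
Voltage divider with the loaded lower leg: V_out = 7.69 × 8.017/(4.93 + 8.017) = 7.69 × 0.6192 = 4.762 mV.
(Unloaded it would be 6.71 mV; the load pulls it down.)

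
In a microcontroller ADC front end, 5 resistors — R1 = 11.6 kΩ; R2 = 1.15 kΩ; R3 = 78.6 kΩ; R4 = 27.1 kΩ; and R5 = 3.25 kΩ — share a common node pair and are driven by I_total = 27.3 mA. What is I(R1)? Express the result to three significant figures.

Total conductance ΣG = 1/11.6 + 1/1.15 + 1/78.6 + 1/27.1 + 1/3.25 = 1.313 (units of 1/kΩ).
R1 takes the fraction G_k/ΣG = 0.08621/1.313 = 0.06565, so I = 27.3 × 0.06565 = 1.792 mA.

I ≈ 1.79 mA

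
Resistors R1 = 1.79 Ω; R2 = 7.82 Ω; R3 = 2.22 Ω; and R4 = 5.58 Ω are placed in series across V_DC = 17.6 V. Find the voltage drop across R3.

Total series resistance ΣR = 1.79 + 7.82 + 2.22 + 5.58 = 17.41 Ω.
By the voltage-divider rule, V = 17.6 × 2.220/17.41 = 2.244 V.

V ≈ 2.24 V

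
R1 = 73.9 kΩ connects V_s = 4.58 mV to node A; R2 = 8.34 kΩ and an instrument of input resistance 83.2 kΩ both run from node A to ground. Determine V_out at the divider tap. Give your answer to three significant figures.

V_out ≈ 0.426 mV

R2 ‖ R_L = (8.34 × 83.2)/(8.34 + 83.2) = 7.580 kΩ.
Now apply the divider: V_out = 4.58 × 0.09303 = 0.4261 mV.
(Unloaded it would be 0.464 mV; the load pulls it down.)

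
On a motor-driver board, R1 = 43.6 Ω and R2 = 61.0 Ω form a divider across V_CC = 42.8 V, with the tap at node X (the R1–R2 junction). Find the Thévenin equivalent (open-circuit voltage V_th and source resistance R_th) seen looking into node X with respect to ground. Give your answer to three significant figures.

Open-circuit (no load on X): V_th = V_CC · R2/(R1 + R2) = 42.8 × 61.0/(43.60 + 61.0) = 24.96 V.
Zeroing V_CC shorts the top of R1 to ground, so R_th = R1 ‖ R2 = 25.43 Ω.

V_th ≈ 25.0 V, R_th ≈ 25.4 Ω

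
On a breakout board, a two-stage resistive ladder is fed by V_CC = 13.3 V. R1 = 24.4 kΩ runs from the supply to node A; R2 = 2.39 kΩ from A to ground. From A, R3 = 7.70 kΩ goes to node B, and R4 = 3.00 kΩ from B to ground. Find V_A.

Looking into the second stage from A: R3 + R4 = 10.70 kΩ appears in parallel with R2.
Effective lower resistance at A: R2 ‖ 10.70 = 1.954 kΩ.
V_A = 13.3 × 1.954/(24.4 + 1.954) = 0.9859 V.

V_A ≈ 0.986 V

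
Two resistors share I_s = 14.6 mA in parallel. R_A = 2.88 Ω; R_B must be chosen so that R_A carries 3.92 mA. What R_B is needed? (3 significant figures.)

In a two-way split, I_A/I_s = R_B/(R_A + R_B).
3.92/14.6 = R_B/(R_A + R_B) → R_B = R_A · (0.2685)/(1 − 0.2685) = 2.88 × 0.3670 = 1.057 Ω.

R_B ≈ 1.06 Ω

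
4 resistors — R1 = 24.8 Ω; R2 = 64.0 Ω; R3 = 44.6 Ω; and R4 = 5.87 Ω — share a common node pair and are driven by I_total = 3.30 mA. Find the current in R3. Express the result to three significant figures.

ΣG = 1/24.8 + 1/64.0 + 1/44.6 + 1/5.87 = 0.2487.
Current divider: I(R3) = I_total · G_k/ΣG = 3.30 × (0.02242/0.2487) = 3.30 × 0.09015 = 0.2975 mA.

I ≈ 0.297 mA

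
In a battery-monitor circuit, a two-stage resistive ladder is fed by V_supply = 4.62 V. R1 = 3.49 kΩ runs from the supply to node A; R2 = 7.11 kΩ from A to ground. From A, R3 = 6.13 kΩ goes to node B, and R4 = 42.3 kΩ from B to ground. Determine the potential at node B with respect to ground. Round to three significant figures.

V_B ≈ 2.58 V

The second stage (R3 + R4 = 48.43 kΩ) loads node A in parallel with R2.
Effective lower resistance at A: R2 ‖ 48.43 = 6.200 kΩ.
First divider: V_A = V_supply · 6.200/(3.49 + 6.200) = 2.956 V.
V_B = V_A × 0.8734 = 2.582 V.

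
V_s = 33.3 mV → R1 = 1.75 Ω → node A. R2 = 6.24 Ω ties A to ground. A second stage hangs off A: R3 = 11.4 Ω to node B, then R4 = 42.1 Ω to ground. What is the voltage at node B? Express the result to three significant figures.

Node A sees R2 in parallel with the series input of stage 2, R3 + R4 = 53.50 Ω.
Effective lower resistance at A: R2 ‖ 53.50 = 5.588 Ω.
So V_A = 33.3 × 0.7615 = 25.36 mV.
Stage 2 is unloaded, so V_B = V_A · R4/(R3+R4) = 25.36 × 42.1/53.50 = 19.96 mV.

V_B ≈ 20.0 mV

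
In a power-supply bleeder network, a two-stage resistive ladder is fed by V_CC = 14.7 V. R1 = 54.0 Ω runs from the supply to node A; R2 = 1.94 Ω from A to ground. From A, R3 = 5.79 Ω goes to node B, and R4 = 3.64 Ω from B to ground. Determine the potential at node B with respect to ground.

Node A sees R2 in parallel with the series input of stage 2, R3 + R4 = 9.430 Ω.
Effective lower resistance at A: R2 ‖ 9.430 = 1.609 Ω.
So V_A = 14.7 × 0.02893 = 0.4253 V.
Then the unloaded second divider: V_B = V_A × R4/(R3+R4) = 0.4253 × 0.3860 = 0.1642 V.

V_B ≈ 0.164 V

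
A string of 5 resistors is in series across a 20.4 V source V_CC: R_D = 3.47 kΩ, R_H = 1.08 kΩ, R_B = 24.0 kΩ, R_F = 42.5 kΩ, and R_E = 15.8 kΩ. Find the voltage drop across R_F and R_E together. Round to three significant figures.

V ≈ 13.7 V

Series total: ΣR = 3.47 + 1.08 + 24.0 + 42.5 + 15.8 = 86.85 kΩ.
R_{R_F..R_E} = 42.5 + 15.8 = 58.30 kΩ.
By the voltage-divider rule, V = 20.4 × 58.30/86.85 = 13.69 V.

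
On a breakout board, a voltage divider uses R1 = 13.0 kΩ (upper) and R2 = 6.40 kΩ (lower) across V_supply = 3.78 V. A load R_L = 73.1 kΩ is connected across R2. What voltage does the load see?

R2 ‖ R_L = (6.40 × 73.1)/(6.40 + 73.1) = 5.885 kΩ.
Then V_out = V_supply · R2'/(R1 + R2') = 3.78 × 5.885/18.88 = 1.178 V.

V_out ≈ 1.18 V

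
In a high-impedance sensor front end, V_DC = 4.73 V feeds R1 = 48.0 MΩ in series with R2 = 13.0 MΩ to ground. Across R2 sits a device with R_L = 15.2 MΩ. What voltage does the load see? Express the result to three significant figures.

The load sits in parallel with R2, giving an effective lower resistance R2' = R2·R_L/(R2+R_L) = 7.007 MΩ.
Now apply the divider: V_out = 4.73 × 0.1274 = 0.6025 V.
(Unloaded it would be 1.01 V; the load pulls it down.)

V_out ≈ 0.603 V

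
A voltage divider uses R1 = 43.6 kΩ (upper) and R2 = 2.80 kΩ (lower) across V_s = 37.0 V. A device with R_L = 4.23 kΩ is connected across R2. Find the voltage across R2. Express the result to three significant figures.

V_out ≈ 1.38 V

The load sits in parallel with R2, giving an effective lower resistance R2' = R2·R_L/(R2+R_L) = 1.685 kΩ.
Then V_out = V_s · R2'/(R1 + R2') = 37.0 × 1.685/45.28 = 1.377 V.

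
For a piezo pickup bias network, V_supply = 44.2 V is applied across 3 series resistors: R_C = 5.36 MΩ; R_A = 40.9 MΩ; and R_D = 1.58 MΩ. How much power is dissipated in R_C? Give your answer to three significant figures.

P ≈ 4.58 µW

The common current is I = 44.2/47.84 = 0.9239 µA.
P = I²R = 0.8536 × 5.36 = 4.575 µW.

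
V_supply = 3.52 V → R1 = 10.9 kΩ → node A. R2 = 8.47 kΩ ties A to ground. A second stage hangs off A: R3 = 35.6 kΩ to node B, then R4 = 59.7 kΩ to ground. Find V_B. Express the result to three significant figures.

V_B ≈ 0.918 V

The second stage (R3 + R4 = 95.30 kΩ) loads node A in parallel with R2.
R2 ‖ (R3+R4) = 7.779 kΩ.
So V_A = 3.52 × 0.4164 = 1.466 V.
Then the unloaded second divider: V_B = V_A × R4/(R3+R4) = 1.466 × 0.6264 = 0.9183 V.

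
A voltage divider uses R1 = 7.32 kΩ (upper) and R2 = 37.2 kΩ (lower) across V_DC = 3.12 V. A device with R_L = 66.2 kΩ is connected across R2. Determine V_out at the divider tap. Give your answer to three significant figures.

First combine the lower leg with the load: R2 ‖ R_L = 23.82 kΩ.
Voltage divider with the loaded lower leg: V_out = 3.12 × 23.82/(7.32 + 23.82) = 3.12 × 0.7649 = 2.387 V.

V_out ≈ 2.39 V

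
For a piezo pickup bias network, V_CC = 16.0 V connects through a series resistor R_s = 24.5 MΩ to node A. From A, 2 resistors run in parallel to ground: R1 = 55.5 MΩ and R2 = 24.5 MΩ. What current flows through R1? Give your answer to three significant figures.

Parallel bank: R_p = 1/(1/55.5 + 1/24.5) = 17.00 MΩ.
Node voltage V_A = V_CC · R_p/(R_s + R_p) = 16.0 × 0.4096 = 6.554 V.
I(R1) = V_A / R1 = 6.554/55.5 = 0.1181 µA.

I ≈ 0.118 µA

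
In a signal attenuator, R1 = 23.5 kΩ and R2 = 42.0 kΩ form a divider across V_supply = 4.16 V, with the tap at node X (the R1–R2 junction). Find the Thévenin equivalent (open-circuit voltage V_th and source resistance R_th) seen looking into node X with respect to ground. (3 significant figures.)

V_th is the unloaded tap voltage: V_supply · R2/(R1+R2) = 4.16 × 0.6412 = 2.667 V.
Looking into X with the source shorted: R_th = R1·R2/(R1+R2) = 23.50 × 42.0/65.50 = 15.07 kΩ.

V_th ≈ 2.67 V, R_th ≈ 15.1 kΩ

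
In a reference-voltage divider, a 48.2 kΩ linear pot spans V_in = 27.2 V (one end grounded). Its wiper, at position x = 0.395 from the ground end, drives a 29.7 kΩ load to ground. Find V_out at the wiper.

The pot divides into 29.16 kΩ above the wiper and 19.04 kΩ below.
Lower segment in parallel with the load: 19.04 ‖ 29.7 = 11.60 kΩ.
V_out = 27.2 × 11.60/(29.16 + 11.60) = 7.742 V.

V_out ≈ 7.74 V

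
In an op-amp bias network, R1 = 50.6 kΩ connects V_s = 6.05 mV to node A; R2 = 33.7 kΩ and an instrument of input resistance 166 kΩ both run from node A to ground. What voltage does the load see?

R2 ‖ R_L = (33.7 × 166)/(33.7 + 166) = 28.01 kΩ.
Now apply the divider: V_out = 6.05 × 0.3563 = 2.156 mV.

V_out ≈ 2.16 mV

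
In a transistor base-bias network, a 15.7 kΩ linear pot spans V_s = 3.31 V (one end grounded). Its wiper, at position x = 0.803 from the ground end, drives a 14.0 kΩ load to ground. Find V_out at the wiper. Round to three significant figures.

Lower segment x·R_p = 12.61 kΩ; upper segment (1−x)·R_p = 3.093 kΩ.
(x·R_p) ‖ R_L = 6.634 kΩ.
Loaded-divider output: V_out = 3.31 × 0.6820 = 2.257 V.

V_out ≈ 2.26 V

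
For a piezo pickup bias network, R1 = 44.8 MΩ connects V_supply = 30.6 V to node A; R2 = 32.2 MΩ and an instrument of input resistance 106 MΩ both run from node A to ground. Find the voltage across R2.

The load sits in parallel with R2, giving an effective lower resistance R2' = R2·R_L/(R2+R_L) = 24.70 MΩ.
Voltage divider with the loaded lower leg: V_out = 30.6 × 24.70/(44.8 + 24.70) = 30.6 × 0.3554 = 10.87 V.
(Unloaded it would be 12.8 V; the load pulls it down.)

V_out ≈ 10.9 V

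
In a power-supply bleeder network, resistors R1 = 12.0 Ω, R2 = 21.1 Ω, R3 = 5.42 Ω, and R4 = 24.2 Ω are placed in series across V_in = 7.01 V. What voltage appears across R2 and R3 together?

V ≈ 2.96 V

Total series resistance ΣR = 12.0 + 21.1 + 5.42 + 24.2 = 62.72 Ω.
R_{R2..R3} = 21.1 + 5.42 = 26.52 Ω.
By the voltage-divider rule, V = 7.01 × 26.52/62.72 = 2.964 V.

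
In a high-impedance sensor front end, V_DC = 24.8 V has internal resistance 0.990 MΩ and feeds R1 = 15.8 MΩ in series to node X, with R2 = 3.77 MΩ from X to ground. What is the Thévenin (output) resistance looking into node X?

R1' = 0.990 + 15.8 = 16.79 MΩ (source resistance + R1).
With V_DC suppressed (replaced by a short), R_th = R1' ‖ R2 = (16.79 × 3.77)/(16.79 + 3.77) = 3.079 MΩ.

R_th ≈ 3.08 MΩ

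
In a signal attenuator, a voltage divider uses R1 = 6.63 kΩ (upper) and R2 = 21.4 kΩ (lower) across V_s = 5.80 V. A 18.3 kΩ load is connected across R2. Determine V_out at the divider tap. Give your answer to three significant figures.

The load sits in parallel with R2, giving an effective lower resistance R2' = R2·R_L/(R2+R_L) = 9.864 kΩ.
Now apply the divider: V_out = 5.80 × 0.5980 = 3.469 V.

V_out ≈ 3.47 V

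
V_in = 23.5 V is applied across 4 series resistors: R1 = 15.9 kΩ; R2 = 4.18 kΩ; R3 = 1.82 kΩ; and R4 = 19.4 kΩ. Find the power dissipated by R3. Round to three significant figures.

P ≈ 0.589 mW

Series current I = V_in/ΣR = 23.5/41.30 = 0.5690 mA.
P(R3) = I²·R3 = (0.5690)² × 1.82 = 0.5893 mW.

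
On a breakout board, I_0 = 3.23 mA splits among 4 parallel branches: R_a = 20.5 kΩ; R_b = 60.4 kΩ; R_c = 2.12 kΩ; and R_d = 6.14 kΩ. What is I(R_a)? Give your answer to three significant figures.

I ≈ 0.225 mA

Total conductance ΣG = 1/20.5 + 1/60.4 + 1/2.12 + 1/6.14 = 0.6999 (units of 1/kΩ).
By the current-divider rule, I = I_0 · G_k/ΣG = 3.23 × 0.06970 = 0.2251 mA.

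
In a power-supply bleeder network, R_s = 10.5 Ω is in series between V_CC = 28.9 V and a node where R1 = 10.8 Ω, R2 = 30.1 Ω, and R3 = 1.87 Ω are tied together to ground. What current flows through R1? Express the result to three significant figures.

I ≈ 0.337 A

Combine the parallel branches: R_p = (1/10.8 + 1/30.1 + 1/1.87)⁻¹ = 1.514 Ω.
V_A = 28.9 × 1.514/12.01 = 3.642 V.
I(R1) = V_A / R1 = 3.642/10.8 = 0.3372 A.
(Check via current divider: I_total = 2.406 A; share G_k/ΣG = 0.1402 → same result.)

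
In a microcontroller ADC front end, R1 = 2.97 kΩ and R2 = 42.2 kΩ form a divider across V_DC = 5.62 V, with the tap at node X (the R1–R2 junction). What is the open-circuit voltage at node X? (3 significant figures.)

V_th ≈ 5.25 V

Open-circuit (no load on X): V_th = V_DC · R2/(R1 + R2) = 5.62 × 42.2/(2.970 + 42.2) = 5.250 V.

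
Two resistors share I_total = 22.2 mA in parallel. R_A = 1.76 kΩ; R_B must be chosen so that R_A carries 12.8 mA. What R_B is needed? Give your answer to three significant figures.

R_B ≈ 2.40 kΩ

Two-branch current divider: I_A = I_total · R_B/(R_A + R_B).
12.8/22.2 = R_B/(R_A + R_B) → R_B = R_A · (0.5766)/(1 − 0.5766) = 1.76 × 1.362 = 2.397 kΩ.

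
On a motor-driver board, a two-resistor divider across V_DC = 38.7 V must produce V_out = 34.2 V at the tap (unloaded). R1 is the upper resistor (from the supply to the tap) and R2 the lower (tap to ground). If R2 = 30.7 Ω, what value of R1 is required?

R1 ≈ 4.04 Ω

Required fraction k = V_out/V_DC = 0.8837.
So R1 = R2 · (V_DC/V_out − 1) = 30.7 × (38.7/34.2 − 1) = 30.7 × 0.1316 = 4.039 Ω.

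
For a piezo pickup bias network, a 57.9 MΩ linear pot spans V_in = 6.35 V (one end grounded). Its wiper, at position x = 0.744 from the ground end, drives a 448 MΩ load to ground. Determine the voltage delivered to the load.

V_out ≈ 4.61 V

Lower segment x·R_p = 43.08 MΩ; upper segment (1−x)·R_p = 14.82 MΩ.
Lower segment in parallel with the load: 43.08 ‖ 448 = 39.30 MΩ.
Loaded-divider output: V_out = 6.35 × 0.7261 = 4.611 V.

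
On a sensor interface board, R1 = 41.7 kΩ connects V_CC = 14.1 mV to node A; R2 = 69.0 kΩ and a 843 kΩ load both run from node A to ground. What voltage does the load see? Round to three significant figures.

R2 ‖ R_L = (69.0 × 843)/(69.0 + 843) = 63.78 kΩ.
Now apply the divider: V_out = 14.1 × 0.6047 = 8.526 mV.

V_out ≈ 8.53 mV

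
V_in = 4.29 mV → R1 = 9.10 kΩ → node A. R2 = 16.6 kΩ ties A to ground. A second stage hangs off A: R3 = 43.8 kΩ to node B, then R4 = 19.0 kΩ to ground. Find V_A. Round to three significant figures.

V_A ≈ 2.53 mV

Looking into the second stage from A: R3 + R4 = 62.80 kΩ appears in parallel with R2.
Effective lower resistance at A: R2 ‖ 62.80 = 13.13 kΩ.
First divider: V_A = V_in · 13.13/(9.10 + 13.13) = 2.534 mV.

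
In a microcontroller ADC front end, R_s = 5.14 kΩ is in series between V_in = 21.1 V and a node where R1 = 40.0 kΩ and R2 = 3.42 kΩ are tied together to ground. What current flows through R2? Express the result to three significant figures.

Combine the parallel branches: R_p = (1/40.0 + 1/3.42)⁻¹ = 3.151 kΩ.
V_A = 21.1 × 3.151/8.291 = 8.018 V.
I(R2) = V_A / R2 = 8.018/3.42 = 2.345 mA.

I ≈ 2.34 mA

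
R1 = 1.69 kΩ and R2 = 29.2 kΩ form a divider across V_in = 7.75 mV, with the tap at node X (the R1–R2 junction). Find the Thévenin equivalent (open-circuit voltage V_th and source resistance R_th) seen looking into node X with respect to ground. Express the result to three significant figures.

V_th ≈ 7.33 mV, R_th ≈ 1.60 kΩ

V_th is the unloaded tap voltage: V_in · R2/(R1+R2) = 7.75 × 0.9453 = 7.326 mV.
With V_in suppressed (replaced by a short), R_th = R1 ‖ R2 = (1.690 × 29.2)/(1.690 + 29.2) = 1.598 kΩ.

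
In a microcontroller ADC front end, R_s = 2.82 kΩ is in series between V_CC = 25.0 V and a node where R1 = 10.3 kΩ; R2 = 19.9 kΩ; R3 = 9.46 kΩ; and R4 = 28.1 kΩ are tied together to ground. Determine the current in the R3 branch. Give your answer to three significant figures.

Equivalent of the parallel group: R_p = 3.465 kΩ.
V_A = 25.0 × 3.465/6.285 = 13.78 V.
I(R3) = V_A / R3 = 13.78/9.46 = 1.457 mA.
(Check via current divider: I_total = 3.978 mA; share G_k/ΣG = 0.3662 → same result.)

I ≈ 1.46 mA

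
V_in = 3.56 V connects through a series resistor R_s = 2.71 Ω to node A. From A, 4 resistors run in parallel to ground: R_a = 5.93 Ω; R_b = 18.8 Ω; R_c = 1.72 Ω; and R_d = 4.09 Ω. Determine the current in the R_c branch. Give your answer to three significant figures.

I ≈ 0.539 A

Combine the parallel branches: R_p = (1/5.93 + 1/18.8 + 1/1.72 + 1/4.09)⁻¹ = 0.9545 Ω.
V_A = 3.56 × 0.9545/3.664 = 0.9272 V.
I(R_c) = V_A / R_c = 0.9272/1.72 = 0.5391 A.
(Check via current divider: I_total = 0.9715 A; share G_k/ΣG = 0.5549 → same result.)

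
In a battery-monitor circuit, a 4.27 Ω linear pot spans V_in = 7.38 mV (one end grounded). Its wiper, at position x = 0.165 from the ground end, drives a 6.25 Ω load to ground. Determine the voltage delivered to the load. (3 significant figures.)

The pot divides into 3.565 Ω above the wiper and 0.7046 Ω below.
(x·R_p) ‖ R_L = 0.6332 Ω.
Loaded-divider output: V_out = 7.38 × 0.1508 = 1.113 mV.
(Unloaded: V_out = x·V_in = 1.22 mV.)

V_out ≈ 1.11 mV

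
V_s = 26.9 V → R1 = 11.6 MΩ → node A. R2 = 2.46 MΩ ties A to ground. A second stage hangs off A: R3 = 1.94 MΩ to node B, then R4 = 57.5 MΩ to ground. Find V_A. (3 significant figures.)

V_A ≈ 4.55 V

Looking into the second stage from A: R3 + R4 = 59.44 MΩ appears in parallel with R2.
R2 ‖ (R3+R4) = 2.362 MΩ.
So V_A = 26.9 × 0.1692 = 4.551 V.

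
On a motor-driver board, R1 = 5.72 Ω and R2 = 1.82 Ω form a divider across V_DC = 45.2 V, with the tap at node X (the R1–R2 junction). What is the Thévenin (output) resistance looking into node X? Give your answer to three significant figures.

Zeroing V_DC shorts the top of R1 to ground, so R_th = R1 ‖ R2 = 1.381 Ω.

R_th ≈ 1.38 Ω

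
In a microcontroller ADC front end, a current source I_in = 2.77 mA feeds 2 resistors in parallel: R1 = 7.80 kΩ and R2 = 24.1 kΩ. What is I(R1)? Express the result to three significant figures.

I ≈ 2.09 mA

Two-branch current divider: I_k = I_in · R_other/(R_1 + R_2).
I(R1) = 2.77 × 24.1/(7.80 + 24.1) = 2.77 × 0.7555 = 2.093 mA.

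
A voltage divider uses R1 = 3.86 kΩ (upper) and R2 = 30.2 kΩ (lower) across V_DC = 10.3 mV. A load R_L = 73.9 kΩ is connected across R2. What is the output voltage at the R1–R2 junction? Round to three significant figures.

The load sits in parallel with R2, giving an effective lower resistance R2' = R2·R_L/(R2+R_L) = 21.44 kΩ.
Now apply the divider: V_out = 10.3 × 0.8474 = 8.728 mV.

V_out ≈ 8.73 mV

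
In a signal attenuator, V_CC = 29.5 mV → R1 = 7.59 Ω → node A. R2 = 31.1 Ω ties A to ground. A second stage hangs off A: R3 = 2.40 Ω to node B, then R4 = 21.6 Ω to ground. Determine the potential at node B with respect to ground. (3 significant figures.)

The second stage (R3 + R4 = 24.00 Ω) loads node A in parallel with R2.
R2 ‖ (R3+R4) = 13.55 Ω.
V_A = 29.5 × 13.55/(7.59 + 13.55) = 18.91 mV.
Then the unloaded second divider: V_B = V_A × R4/(R3+R4) = 18.91 × 0.9000 = 17.02 mV.

V_B ≈ 17.0 mV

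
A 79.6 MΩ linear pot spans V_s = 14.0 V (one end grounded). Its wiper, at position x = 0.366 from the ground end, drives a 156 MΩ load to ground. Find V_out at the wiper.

Lower segment x·R_p = 29.13 MΩ; upper segment (1−x)·R_p = 50.47 MΩ.
Lower segment in parallel with the load: 29.13 ‖ 156 = 24.55 MΩ.
V_out = 14.0 × 24.55/(50.47 + 24.55) = 4.582 V.
(Unloaded: V_out = x·V_s = 5.12 V.)

V_out ≈ 4.58 V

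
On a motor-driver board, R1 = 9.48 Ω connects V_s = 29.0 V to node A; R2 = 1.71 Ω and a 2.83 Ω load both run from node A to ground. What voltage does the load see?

V_out ≈ 2.93 V

First combine the lower leg with the load: R2 ‖ R_L = 1.066 Ω.
Now apply the divider: V_out = 29.0 × 0.1011 = 2.931 V.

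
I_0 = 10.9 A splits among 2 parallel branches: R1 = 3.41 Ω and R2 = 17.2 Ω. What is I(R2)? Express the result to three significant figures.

I ≈ 1.80 A

With just two branches, the current splits inversely with resistance.
So I = 10.9 × 3.41/20.61 = 1.803 A.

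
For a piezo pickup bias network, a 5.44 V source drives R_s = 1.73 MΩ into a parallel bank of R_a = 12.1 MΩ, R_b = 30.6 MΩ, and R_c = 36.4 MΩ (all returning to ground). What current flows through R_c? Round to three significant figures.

Parallel bank: R_p = 1/(1/12.1 + 1/30.6 + 1/36.4) = 7.003 MΩ.
V_A = 5.44 × 7.003/8.733 = 4.362 V.
Branch current I = V_A/R_c = 4.362/36.4 = 0.1198 µA.

I ≈ 0.120 µA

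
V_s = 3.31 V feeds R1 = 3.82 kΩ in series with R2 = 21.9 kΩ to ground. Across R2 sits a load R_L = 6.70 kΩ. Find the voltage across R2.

The load sits in parallel with R2, giving an effective lower resistance R2' = R2·R_L/(R2+R_L) = 5.130 kΩ.
Now apply the divider: V_out = 3.31 × 0.5732 = 1.897 V.

V_out ≈ 1.90 V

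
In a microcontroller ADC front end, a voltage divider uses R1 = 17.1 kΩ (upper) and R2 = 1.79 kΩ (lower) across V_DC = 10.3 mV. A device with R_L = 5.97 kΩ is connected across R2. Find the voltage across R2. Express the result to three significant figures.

V_out ≈ 0.768 mV

First combine the lower leg with the load: R2 ‖ R_L = 1.377 kΩ.
Voltage divider with the loaded lower leg: V_out = 10.3 × 1.377/(17.1 + 1.377) = 10.3 × 0.07453 = 0.7677 mV.
(Unloaded it would be 0.976 mV; the load pulls it down.)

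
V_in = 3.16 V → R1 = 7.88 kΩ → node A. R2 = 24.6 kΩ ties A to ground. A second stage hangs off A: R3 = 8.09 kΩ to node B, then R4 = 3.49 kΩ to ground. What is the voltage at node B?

Node A sees R2 in parallel with the series input of stage 2, R3 + R4 = 11.58 kΩ.
Effective lower resistance at A: R2 ‖ 11.58 = 7.874 kΩ.
V_A = 3.16 × 7.874/(7.88 + 7.874) = 1.579 V.
Stage 2 is unloaded, so V_B = V_A · R4/(R3+R4) = 1.579 × 3.49/11.58 = 0.4760 V.

V_B ≈ 0.476 V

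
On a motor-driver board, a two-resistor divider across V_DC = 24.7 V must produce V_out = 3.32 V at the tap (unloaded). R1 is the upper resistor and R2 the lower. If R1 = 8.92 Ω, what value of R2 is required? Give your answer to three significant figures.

Required fraction k = V_out/V_DC = 0.1344.
Rearranging, R2 = R1·k/(1−k) = 8.92 × 0.1553 = 1.385 Ω.

R2 ≈ 1.39 Ω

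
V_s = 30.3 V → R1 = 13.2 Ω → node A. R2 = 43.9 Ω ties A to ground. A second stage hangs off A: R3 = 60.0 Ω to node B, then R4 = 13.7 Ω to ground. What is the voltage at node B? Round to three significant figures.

V_B ≈ 3.81 V

The second stage (R3 + R4 = 73.70 Ω) loads node A in parallel with R2.
Effective lower resistance at A: R2 ‖ 73.70 = 27.51 Ω.
First divider: V_A = V_s · 27.51/(13.2 + 27.51) = 20.48 V.
Stage 2 is unloaded, so V_B = V_A · R4/(R3+R4) = 20.48 × 13.7/73.70 = 3.806 V.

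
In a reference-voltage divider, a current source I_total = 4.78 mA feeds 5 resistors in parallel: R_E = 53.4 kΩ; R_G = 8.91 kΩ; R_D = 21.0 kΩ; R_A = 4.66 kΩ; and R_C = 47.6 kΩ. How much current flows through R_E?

Conductances: ΣG = 1/53.4 + 1/8.91 + 1/21.0 + 1/4.66 + 1/47.6 = 0.4142 (1/kΩ).
R_E takes the fraction G_k/ΣG = 0.01873/0.4142 = 0.04521, so I = 4.78 × 0.04521 = 0.2161 mA.

I ≈ 0.216 mA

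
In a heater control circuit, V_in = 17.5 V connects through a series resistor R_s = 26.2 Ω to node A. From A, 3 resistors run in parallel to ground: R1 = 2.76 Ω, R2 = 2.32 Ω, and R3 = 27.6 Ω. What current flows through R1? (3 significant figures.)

Parallel bank: R_p = 1/(1/2.76 + 1/2.32 + 1/27.6) = 1.205 Ω.
V_A = 17.5 × 1.205/27.41 = 0.7697 V.
I(R1) = V_A / R1 = 0.7697/2.76 = 0.2789 A.

I ≈ 0.279 A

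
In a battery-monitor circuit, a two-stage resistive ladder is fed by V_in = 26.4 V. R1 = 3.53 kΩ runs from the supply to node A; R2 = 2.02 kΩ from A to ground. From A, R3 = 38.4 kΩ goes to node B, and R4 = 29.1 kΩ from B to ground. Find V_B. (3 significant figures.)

Looking into the second stage from A: R3 + R4 = 67.50 kΩ appears in parallel with R2.
R2 ‖ (R3+R4) = 1.961 kΩ.
First divider: V_A = V_in · 1.961/(3.53 + 1.961) = 9.429 V.
Then the unloaded second divider: V_B = V_A × R4/(R3+R4) = 9.429 × 0.4311 = 4.065 V.

V_B ≈ 4.07 V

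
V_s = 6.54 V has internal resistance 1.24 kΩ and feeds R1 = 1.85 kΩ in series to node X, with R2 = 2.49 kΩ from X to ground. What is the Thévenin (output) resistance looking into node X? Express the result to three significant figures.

R_th ≈ 1.38 kΩ

R1' = 1.24 + 1.85 = 3.090 kΩ (source resistance + R1).
Zeroing V_s shorts the top of R1' to ground, so R_th = R1' ‖ R2 = 1.379 kΩ.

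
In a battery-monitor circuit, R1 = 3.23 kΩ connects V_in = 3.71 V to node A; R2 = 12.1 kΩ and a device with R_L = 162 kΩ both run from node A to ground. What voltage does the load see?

V_out ≈ 2.88 V

R2 ‖ R_L = (12.1 × 162)/(12.1 + 162) = 11.26 kΩ.
Voltage divider with the loaded lower leg: V_out = 3.71 × 11.26/(3.23 + 11.26) = 3.71 × 0.7771 = 2.883 V.
(Unloaded it would be 2.93 V; the load pulls it down.)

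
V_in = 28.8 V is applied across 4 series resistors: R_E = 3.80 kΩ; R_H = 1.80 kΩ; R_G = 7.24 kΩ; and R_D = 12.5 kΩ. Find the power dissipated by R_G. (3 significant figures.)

Series current I = V_in/ΣR = 28.8/25.34 = 1.137 mA.
P = I²R = 1.292 × 7.24 = 9.352 mW.

P ≈ 9.35 mW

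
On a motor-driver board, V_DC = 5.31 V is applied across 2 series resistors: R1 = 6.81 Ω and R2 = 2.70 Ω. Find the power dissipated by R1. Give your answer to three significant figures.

ΣR = 9.510 Ω → I = 5.31/9.510 = 0.5584 A.
P(R1) = I²·R1 = (0.5584)² × 6.81 = 2.123 W.

P ≈ 2.12 W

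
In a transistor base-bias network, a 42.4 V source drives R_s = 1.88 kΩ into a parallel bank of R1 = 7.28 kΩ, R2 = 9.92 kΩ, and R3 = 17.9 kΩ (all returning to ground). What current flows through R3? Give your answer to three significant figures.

Equivalent of the parallel group: R_p = 3.401 kΩ.
Node voltage V_A = V_DC · R_p/(R_s + R_p) = 42.4 × 0.6440 = 27.31 V.
Branch current I = V_A/R3 = 27.31/17.9 = 1.525 mA.
(Equivalently: I_total = 8.029 mA, then current-divider fraction G_k/ΣG = 0.1900.)

I ≈ 1.53 mA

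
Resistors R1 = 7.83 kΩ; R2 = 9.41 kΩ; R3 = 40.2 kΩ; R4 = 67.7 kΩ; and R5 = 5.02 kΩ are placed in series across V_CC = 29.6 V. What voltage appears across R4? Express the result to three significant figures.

Total series resistance ΣR = 7.83 + 9.41 + 40.2 + 67.7 + 5.02 = 130.2 kΩ.
V = V_CC · R/ΣR = 29.6 × 0.5201 = 15.40 V.

V ≈ 15.4 V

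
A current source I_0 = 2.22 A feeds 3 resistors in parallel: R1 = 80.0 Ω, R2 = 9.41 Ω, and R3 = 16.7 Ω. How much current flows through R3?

I ≈ 0.744 A

Conductances: ΣG = 1/80.0 + 1/9.41 + 1/16.7 = 0.1787 (1/Ω).
By the current-divider rule, I = I_0 · G_k/ΣG = 2.22 × 0.3352 = 0.7441 A.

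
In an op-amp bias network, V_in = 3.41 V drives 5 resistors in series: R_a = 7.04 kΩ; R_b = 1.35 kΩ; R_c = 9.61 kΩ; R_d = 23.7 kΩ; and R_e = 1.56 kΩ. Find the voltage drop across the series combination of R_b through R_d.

Series total: ΣR = 7.04 + 1.35 + 9.61 + 23.7 + 1.56 = 43.26 kΩ.
R_{R_b..R_d} = 1.35 + 9.61 + 23.7 = 34.66 kΩ.
V = V_in · R/ΣR = 3.41 × 0.8012 = 2.732 V.

V ≈ 2.73 V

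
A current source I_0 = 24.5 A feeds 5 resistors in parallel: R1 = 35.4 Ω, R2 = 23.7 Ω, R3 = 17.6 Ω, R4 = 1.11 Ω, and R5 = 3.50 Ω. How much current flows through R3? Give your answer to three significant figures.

ΣG = 1/35.4 + 1/23.7 + 1/17.6 + 1/1.11 + 1/3.50 = 1.314.
R3 takes the fraction G_k/ΣG = 0.05682/1.314 = 0.04324, so I = 24.5 × 0.04324 = 1.059 A.

I ≈ 1.06 A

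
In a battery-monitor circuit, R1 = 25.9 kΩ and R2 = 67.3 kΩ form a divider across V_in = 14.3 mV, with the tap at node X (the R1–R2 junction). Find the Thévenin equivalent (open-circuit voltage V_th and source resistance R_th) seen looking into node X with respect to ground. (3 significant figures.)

V_th ≈ 10.3 mV, R_th ≈ 18.7 kΩ

V_th is the unloaded tap voltage: V_in · R2/(R1+R2) = 14.3 × 0.7221 = 10.33 mV.
Looking into X with the source shorted: R_th = R1·R2/(R1+R2) = 25.90 × 67.3/93.20 = 18.70 kΩ.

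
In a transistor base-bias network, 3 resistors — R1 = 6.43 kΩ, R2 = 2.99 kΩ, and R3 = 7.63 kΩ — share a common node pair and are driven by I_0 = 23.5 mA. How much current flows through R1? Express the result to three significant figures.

ΣG = 1/6.43 + 1/2.99 + 1/7.63 = 0.6210.
R1 takes the fraction G_k/ΣG = 0.1555/0.6210 = 0.2504, so I = 23.5 × 0.2504 = 5.885 mA.

I ≈ 5.88 mA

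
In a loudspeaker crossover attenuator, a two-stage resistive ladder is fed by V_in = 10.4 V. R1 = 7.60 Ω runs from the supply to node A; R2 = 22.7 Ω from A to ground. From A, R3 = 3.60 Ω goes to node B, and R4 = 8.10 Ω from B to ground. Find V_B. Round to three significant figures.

V_B ≈ 3.63 V

The second stage (R3 + R4 = 11.70 Ω) loads node A in parallel with R2.
Effective lower resistance at A: R2 ‖ 11.70 = 7.721 Ω.
First divider: V_A = V_in · 7.721/(7.60 + 7.721) = 5.241 V.
Then the unloaded second divider: V_B = V_A × R4/(R3+R4) = 5.241 × 0.6923 = 3.628 V.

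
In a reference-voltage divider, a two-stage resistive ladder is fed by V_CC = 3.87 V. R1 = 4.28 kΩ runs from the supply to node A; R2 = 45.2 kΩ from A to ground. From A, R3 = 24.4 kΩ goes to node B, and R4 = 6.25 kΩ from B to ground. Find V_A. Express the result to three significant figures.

V_A ≈ 3.14 V

Node A sees R2 in parallel with the series input of stage 2, R3 + R4 = 30.65 kΩ.
Effective lower resistance at A: R2 ‖ 30.65 = 18.26 kΩ.
So V_A = 3.87 × 0.8102 = 3.135 V.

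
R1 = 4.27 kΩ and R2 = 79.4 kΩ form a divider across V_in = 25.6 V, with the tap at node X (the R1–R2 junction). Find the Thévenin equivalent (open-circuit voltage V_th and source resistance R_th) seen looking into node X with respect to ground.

V_th is the unloaded tap voltage: V_in · R2/(R1+R2) = 25.6 × 0.9490 = 24.29 V.
Looking into X with the source shorted: R_th = R1·R2/(R1+R2) = 4.270 × 79.4/83.67 = 4.052 kΩ.

V_th ≈ 24.3 V, R_th ≈ 4.05 kΩ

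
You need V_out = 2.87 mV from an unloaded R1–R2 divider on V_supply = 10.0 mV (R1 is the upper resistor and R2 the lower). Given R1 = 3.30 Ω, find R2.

V_out/V_supply = R2/(R1+R2) = 0.2870.
Rearranging, R2 = R1·k/(1−k) = 3.30 × 0.4025 = 1.328 Ω.

R2 ≈ 1.33 Ω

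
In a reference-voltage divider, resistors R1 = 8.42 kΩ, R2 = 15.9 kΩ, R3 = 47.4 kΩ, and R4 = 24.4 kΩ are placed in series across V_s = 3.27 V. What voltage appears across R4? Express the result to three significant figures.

ΣR = 8.42 + 15.9 + 47.4 + 24.4 = 96.12 kΩ.
Voltage divider: V = V_s · (24.40 / 96.12) = 3.27 × 0.2538 = 0.8301 V.

V ≈ 0.830 V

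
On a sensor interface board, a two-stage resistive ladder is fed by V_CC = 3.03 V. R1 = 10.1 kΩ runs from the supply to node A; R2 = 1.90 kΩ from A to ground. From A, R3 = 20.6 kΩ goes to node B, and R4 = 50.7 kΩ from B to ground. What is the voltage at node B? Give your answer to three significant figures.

The second stage (R3 + R4 = 71.30 kΩ) loads node A in parallel with R2.
Effective lower resistance at A: R2 ‖ 71.30 = 1.851 kΩ.
First divider: V_A = V_CC · 1.851/(10.1 + 1.851) = 0.4692 V.
Stage 2 is unloaded, so V_B = V_A · R4/(R3+R4) = 0.4692 × 50.7/71.30 = 0.3337 V.

V_B ≈ 0.334 V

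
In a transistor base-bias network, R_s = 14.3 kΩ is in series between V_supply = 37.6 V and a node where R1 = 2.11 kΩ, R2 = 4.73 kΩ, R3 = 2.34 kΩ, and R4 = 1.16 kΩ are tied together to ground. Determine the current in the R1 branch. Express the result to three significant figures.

Parallel bank: R_p = 1/(1/2.11 + 1/4.73 + 1/2.34 + 1/1.16) = 0.5064 kΩ.
V_A = 37.6 × 0.5064/14.81 = 1.286 V.
Branch current I = V_A/R1 = 1.286/2.11 = 0.6095 mA.

I ≈ 0.609 mA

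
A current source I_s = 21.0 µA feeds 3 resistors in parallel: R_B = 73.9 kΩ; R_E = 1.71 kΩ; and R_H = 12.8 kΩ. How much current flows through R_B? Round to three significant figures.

I ≈ 0.420 µA

Conductances: ΣG = 1/73.9 + 1/1.71 + 1/12.8 = 0.6765 (1/kΩ).
Current divider: I(R_B) = I_s · G_k/ΣG = 21.0 × (0.01353/0.6765) = 21.0 × 0.02000 = 0.4201 µA.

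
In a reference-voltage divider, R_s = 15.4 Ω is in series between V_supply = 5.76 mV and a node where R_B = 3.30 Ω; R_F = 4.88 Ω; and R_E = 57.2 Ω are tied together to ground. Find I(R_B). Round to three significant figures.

Equivalent of the parallel group: R_p = 1.903 Ω.
Node voltage V_A = V_supply · R_p/(R_s + R_p) = 5.76 × 0.1100 = 0.6335 mV.
Branch current I = V_A/R_B = 0.6335/3.30 = 0.1920 mA.
(Check via current divider: I_total = 0.3329 mA; share G_k/ΣG = 0.5767 → same result.)

I ≈ 0.192 mA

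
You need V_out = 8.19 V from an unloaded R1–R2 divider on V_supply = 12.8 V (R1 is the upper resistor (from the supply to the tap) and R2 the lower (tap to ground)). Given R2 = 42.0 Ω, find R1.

R1 ≈ 23.6 Ω

The divider ratio is R2/(R1+R2) = 8.19/12.8 = 0.6398.
So R1 = R2 · (V_supply/V_out − 1) = 42.0 × (12.8/8.19 − 1) = 42.0 × 0.5629 = 23.64 Ω.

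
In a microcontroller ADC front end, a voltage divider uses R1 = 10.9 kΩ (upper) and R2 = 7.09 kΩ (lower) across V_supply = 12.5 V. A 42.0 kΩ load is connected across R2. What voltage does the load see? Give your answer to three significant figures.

R2 ‖ R_L = (7.09 × 42.0)/(7.09 + 42.0) = 6.066 kΩ.
Voltage divider with the loaded lower leg: V_out = 12.5 × 6.066/(10.9 + 6.066) = 12.5 × 0.3575 = 4.469 V.

V_out ≈ 4.47 V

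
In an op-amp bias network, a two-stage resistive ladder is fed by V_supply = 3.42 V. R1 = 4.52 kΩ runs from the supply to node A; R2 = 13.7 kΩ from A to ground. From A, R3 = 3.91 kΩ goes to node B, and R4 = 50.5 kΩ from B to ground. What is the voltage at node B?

V_B ≈ 2.25 V

Looking into the second stage from A: R3 + R4 = 54.41 kΩ appears in parallel with R2.
R2 ‖ (R3+R4) = 10.94 kΩ.
First divider: V_A = V_supply · 10.94/(4.52 + 10.94) = 2.420 V.
Then the unloaded second divider: V_B = V_A × R4/(R3+R4) = 2.420 × 0.9281 = 2.246 V.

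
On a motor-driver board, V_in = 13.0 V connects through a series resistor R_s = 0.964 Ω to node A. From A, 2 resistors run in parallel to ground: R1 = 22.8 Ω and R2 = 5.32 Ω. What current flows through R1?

I ≈ 0.466 A

Combine the parallel branches: R_p = (1/22.8 + 1/5.32)⁻¹ = 4.314 Ω.
V_A by voltage divider: V_A = 13.0 × 4.314/(0.964 + 4.314) = 10.63 V.
I(R1) = V_A / R1 = 10.63/22.8 = 0.4660 A.
(Equivalently: I_total = 2.463 A, then current-divider fraction G_k/ΣG = 0.1892.)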